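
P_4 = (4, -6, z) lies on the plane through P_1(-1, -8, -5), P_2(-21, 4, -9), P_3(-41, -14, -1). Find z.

-6

Coplanarity requires P_1P_2 · (P_1P_3 × P_1P_4) = 0.
P_1P_2 = (-20, 12, -4), P_1P_3 = (-40, -6, 4); the triple product is linear in z with coefficient 600 and constant term 3600.
Setting it to zero: z = -6.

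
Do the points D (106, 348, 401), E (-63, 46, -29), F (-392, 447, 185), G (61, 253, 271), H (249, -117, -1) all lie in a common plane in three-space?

Yes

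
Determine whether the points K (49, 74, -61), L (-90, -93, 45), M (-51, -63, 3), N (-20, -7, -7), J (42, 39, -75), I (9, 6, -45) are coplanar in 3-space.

Yes

The plane through K, L, M has normal n = KL × KM = (3834, -1704, 2343) and equation n·P = -81153.
Checking the remaining points: n·N = -81153, n·J = -81153, n·I = -81153.
All equal -81153, so all 6 points lie in one plane.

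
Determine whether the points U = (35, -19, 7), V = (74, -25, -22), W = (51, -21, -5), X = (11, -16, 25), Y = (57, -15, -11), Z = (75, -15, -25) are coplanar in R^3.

Yes

The plane through U, V, W has normal n = UV × UW = (14, 4, 18) and equation n·P = 540.
Checking the remaining points: n·X = 540, n·Y = 540, n·Z = 540.
All equal 540, so all 6 points lie in one plane.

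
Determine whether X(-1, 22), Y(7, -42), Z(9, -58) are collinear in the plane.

XY = (8, -64), XZ = (10, -80).
Checking proportionality: XZ = 5/4·XY, so the vectors are parallel and the points are collinear.

Yes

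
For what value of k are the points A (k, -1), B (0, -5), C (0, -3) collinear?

0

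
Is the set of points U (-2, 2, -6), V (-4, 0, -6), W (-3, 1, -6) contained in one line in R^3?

Yes

UV = (-2, -2, 0), UW = (-1, -1, 0).
Each component of UW is 1/2 times the corresponding component of UV, so UW = 1/2·UV and the points are collinear.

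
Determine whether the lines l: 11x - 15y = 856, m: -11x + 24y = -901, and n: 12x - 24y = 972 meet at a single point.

Intersecting l and m: solving the 2×2 system gives (x, y) = (71, -5).
Substitute into n: (12)(71) + (-24)(-5) = 972.
This equals 972, so (71, -5) lies on all three lines and they are concurrent.

Yes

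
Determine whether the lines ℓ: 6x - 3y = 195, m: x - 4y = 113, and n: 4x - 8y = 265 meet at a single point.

Intersecting ℓ and m: solving the 2×2 system gives (x, y) = (21, -23).
Substitute into n: (4)(21) + (-8)(-23) = 268.
But n requires 265 ≠ 268, so the three lines have no common point.

No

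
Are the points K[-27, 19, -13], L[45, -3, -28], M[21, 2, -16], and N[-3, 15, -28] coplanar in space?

The four points are coplanar iff the 3×3 determinant with rows KL, KM, KN is zero.
Rows: (72, -22, -15), (48, -17, -3), (24, -4, -15).
Expanding along the first row: (72)(243) − (-22)(-648) + (-15)(216) = 0.
Zero determinant ⇒ coplanar.

Yes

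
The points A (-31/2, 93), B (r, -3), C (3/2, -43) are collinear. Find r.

The three points are collinear iff det[AB; AC] = 0.
This determinant is linear in r: (-136)r + (-476) = 0, so r = -7/2.

-7/2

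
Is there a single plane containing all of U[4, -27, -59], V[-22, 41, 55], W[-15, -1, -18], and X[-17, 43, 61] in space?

The four points are coplanar iff the 3×3 determinant with rows UV, UW, UX is zero.
Rows: (-26, 68, 114), (-19, 26, 41), (-21, 70, 120).
Expanding along the first row: (-26)(250) − (68)(-1419) + (114)(-784) = 616.
Nonzero ⇒ not coplanar.

No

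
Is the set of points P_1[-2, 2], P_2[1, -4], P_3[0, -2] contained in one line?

Yes

P_1P_2 = (3, -6), P_1P_3 = (2, -4).
det[P_1P_2; P_1P_3] = (3)(-4) − (-6)(2) = 0.
The determinant is zero, so the points are collinear.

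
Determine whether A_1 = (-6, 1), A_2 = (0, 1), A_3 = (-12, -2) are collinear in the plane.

A_1A_2 = (6, 0), A_1A_3 = (-6, -3).
Twice the signed area of △A_1A_2A_3 is (6)(-3) − (0)(-6) = -18.
The area is nonzero, so the three points are not collinear.

No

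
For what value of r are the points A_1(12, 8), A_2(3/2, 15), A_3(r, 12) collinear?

Collinearity: (A_3 − A_1) must be parallel to (A_2 − A_1) = (-21/2, 7).
Cross-multiplying the components: (r − 12)·(7) = (4)·(-21/2).
Solving gives r = 6.

6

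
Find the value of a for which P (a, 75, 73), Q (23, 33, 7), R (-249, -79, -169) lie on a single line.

Collinearity requires PQ × PR = 0; each component is linear in a.
The y-component gives (-176)a + (22000) = 0, so a = 125.
The remaining components then also vanish.

125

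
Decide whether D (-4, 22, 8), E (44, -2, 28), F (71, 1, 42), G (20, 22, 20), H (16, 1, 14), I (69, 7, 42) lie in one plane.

No

The plane through D, E, F has normal n = DE × DF = (-396, -132, 792) and equation n·P = 5016.
Checking the remaining points: n·G = 5016, n·H = 4620, n·I = 5016.
Since n·H = 4620 ≠ 5016, H is off the plane and the points are not all coplanar.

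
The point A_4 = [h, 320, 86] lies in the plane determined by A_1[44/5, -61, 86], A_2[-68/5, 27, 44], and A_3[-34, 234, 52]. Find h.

-166/5

A normal to the plane is n = A_1A_2 × A_1A_3 = (9398, 1036, -14208/5).
A_4 lies in the plane iff n · A_1A_4 = 0.
This gives (9398)h + (1560068/5) = 0, so h = -166/5.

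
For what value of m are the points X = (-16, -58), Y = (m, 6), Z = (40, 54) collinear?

16

The three points are collinear iff det[XY; XZ] = 0.
This determinant is linear in m: (112)m + (-1792) = 0, so m = 16.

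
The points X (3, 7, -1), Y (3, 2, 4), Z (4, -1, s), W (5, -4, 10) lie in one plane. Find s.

7

Coplanarity ⇔ det[XY; XZ; XW] = 0.
Expanding, this is linear in s: (-10)s + (70) = 0.
So s = 7.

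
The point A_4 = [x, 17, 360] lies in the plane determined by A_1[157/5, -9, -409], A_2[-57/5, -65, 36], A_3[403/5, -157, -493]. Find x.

A normal to the plane is n = A_1A_2 × A_1A_3 = (70564, 91494/5, 45448/5).
A_4 lies in the plane iff n · A_1A_4 = 0.
This gives (70564)x + (26249808/5) = 0, so x = -372/5.

-372/5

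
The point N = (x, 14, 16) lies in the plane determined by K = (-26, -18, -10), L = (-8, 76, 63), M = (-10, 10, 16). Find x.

-17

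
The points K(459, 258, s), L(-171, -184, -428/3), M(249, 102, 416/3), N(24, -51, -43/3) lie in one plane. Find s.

The points are coplanar iff KL · (KM × KN) = 0.
Expanding, this is linear in s: (-90)s + (12660) = 0.
So s = 422/3.

422/3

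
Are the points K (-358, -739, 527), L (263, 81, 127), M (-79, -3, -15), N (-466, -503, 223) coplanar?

A normal to the plane through K, L, M is n = KL × KM = (-150040, 224982, 228276).
The plane has equation n·P = 7754074. For N: n·N = 7658242.
7658242 ≠ 7754074, so N is off the plane.

No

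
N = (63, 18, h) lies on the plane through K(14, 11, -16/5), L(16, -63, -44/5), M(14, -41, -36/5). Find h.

-2/5

Coplanarity requires KL · (KM × KN) = 0.
KL = (2, -74, -28/5), KM = (0, -52, -4); the triple product is linear in h with coefficient -104 and constant term -208/5.
Setting it to zero: h = -2/5.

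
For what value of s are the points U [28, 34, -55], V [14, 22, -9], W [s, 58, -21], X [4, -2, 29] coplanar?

14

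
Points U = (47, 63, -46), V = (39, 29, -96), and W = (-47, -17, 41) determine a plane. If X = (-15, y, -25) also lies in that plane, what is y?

The plane through U, V, W has equation −6958x + 5396y − 2556z = 130498.
Substituting X: (5396)y + (168270) = 130498, so y = -7.

-7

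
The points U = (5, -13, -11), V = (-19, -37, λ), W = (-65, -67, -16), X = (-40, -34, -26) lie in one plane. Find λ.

Coplanarity ⇔ det[UV; UW; UX] = 0.
Expanding, this is linear in λ: (-960)λ + (-7680) = 0.
So λ = -8.

-8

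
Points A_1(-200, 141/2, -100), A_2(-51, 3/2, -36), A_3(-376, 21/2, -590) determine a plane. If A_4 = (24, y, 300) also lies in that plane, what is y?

141/2

The plane through A_1, A_2, A_3 has equation 37650x + 61746y − 21084z = -1068507.
Substituting A_4: (61746)y + (-5421600) = -1068507, so y = 141/2.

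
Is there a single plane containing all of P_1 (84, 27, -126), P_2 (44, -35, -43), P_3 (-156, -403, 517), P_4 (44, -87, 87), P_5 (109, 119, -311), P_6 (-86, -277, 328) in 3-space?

The plane through P_1, P_2, P_3 has normal n = P_1P_2 × P_1P_3 = (-4176, 5800, 2320) and equation n·P = -486504.
Checking the remaining points: n·P_4 = -486504, n·P_5 = -486504, n·P_6 = -486504.
All equal -486504, so all 6 points lie in one plane.

Yes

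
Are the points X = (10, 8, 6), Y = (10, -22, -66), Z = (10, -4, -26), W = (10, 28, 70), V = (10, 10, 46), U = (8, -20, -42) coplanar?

The plane through X, Y, Z has normal n = XY × XZ = (96, 0, 0) and equation n·P = 960.
Checking the remaining points: n·W = 960, n·V = 960, n·U = 768.
Since n·U = 768 ≠ 960, U is off the plane and the points are not all coplanar.

No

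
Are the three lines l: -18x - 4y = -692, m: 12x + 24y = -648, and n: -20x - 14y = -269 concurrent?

Intersecting l and m: solving the 2×2 system gives (x, y) = (50, -52).
Substitute into n: (-20)(50) + (-14)(-52) = -272.
But n requires -269 ≠ -272, so the three lines have no common point.

No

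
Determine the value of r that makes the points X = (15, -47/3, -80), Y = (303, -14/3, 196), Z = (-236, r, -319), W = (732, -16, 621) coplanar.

Coplanarity ⇔ det[XY; XZ; XW] = 0.
Expanding, this is linear in r: (3996)r + (113220) = 0.
So r = -85/3.

-85/3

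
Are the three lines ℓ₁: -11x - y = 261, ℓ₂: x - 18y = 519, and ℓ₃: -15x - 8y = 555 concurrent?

Yes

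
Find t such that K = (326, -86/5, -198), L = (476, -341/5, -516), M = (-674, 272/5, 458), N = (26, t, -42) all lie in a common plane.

-16/5

Coplanarity ⇔ det[KL; KM; KN] = 0.
Expanding, this is linear in t: (219600)t + (702720) = 0.
So t = -16/5.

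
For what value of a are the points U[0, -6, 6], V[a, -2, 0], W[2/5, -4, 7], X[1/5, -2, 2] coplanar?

0

Coplanarity ⇔ det[UV; UW; UX] = 0.
Expanding, this is linear in a: (-12)a + (0) = 0.
So a = 0.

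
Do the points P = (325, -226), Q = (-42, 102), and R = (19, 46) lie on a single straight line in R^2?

No

PQ = (-367, 328), PR = (-306, 272).
det[PQ; PR] = (-367)(272) − (328)(-306) = 544.
The determinant is nonzero, so they are not collinear.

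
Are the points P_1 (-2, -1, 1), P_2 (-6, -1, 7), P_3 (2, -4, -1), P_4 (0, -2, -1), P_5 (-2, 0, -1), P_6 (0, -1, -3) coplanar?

The plane through P_1, P_2, P_3 has normal n = P_1P_2 × P_1P_3 = (18, 16, 12) and equation n·P = -40.
Checking the remaining points: n·P_4 = -44, n·P_5 = -48, n·P_6 = -52.
Since n·P_4 = -44 ≠ -40, P_4 is off the plane and the points are not all coplanar.

No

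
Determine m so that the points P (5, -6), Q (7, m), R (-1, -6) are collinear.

-6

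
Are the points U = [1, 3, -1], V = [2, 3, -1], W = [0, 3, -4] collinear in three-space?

No

UV = (1, 0, 0), UW = (-1, 0, -3).
UV × UW = (0, 3, 0).
The cross product is nonzero, so the points do not lie on one line.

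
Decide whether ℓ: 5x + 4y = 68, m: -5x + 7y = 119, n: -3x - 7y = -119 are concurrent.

Intersecting ℓ and m: solving the 2×2 system gives (x, y) = (0, 17).
Substitute into n: (-3)(0) + (-7)(17) = -119.
This equals -119, so (0, 17) lies on all three lines and they are concurrent.

Yes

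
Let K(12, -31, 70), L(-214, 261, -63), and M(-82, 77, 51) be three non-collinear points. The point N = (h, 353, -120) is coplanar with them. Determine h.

The plane through K, L, M has equation 8816x + 8208y + 3040z = 64144.
Substituting N: (8816)h + (2532624) = 64144, so h = -280.

-280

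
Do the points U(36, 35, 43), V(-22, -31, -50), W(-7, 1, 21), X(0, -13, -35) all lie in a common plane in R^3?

No

With U as base: UV = (-58, -66, -93), UW = (-43, -34, -22), UX = (-36, -48, -78).
UW × UX = (1596, -2562, 840).
UV · (UW × UX) = -1596.
Since -1596 ≠ 0, the four points are not coplanar.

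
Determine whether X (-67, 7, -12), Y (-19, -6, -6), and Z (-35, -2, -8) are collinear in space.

No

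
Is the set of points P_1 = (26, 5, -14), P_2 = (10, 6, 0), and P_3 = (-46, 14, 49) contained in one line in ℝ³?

P_1P_2 = (-16, 1, 14), P_1P_3 = (-72, 9, 63).
P_1P_2 × P_1P_3 = (-63, 0, -72).
The cross product is nonzero, so the points do not lie on one line.

No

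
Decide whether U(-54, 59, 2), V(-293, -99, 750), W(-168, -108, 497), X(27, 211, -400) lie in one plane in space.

Yes

A normal to the plane through U, V, W is n = UV × UW = (46706, 33033, 21901).
The plane has equation n·P = -529375. For X: n·X = -529375.
Equal, so X lies in the plane and all four are coplanar.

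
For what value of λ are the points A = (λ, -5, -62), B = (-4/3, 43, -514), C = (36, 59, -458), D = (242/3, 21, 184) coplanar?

-20/3

Coplanarity ⇔ det[AB; AC; AD] = 0.
Expanding, this is linear in λ: (-12400)λ + (-248000/3) = 0.
So λ = -20/3.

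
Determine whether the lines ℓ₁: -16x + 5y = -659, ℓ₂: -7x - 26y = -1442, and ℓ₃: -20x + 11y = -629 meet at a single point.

Lines aᵢx + bᵢy = cᵢ with pairwise distinct directions are concurrent exactly when det[aᵢ bᵢ cᵢ] = 0.
Here the determinant is 152.
Nonzero, so no common point exists.

No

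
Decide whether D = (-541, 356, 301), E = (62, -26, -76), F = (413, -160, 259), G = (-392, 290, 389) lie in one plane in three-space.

No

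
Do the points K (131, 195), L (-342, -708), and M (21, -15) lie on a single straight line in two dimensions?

KL = (-473, -903), KM = (-110, -210).
Twice the signed area of △KLM is (-473)(-210) − (-903)(-110) = 0.
The triangle is degenerate (zero area), so the points are collinear.

Yes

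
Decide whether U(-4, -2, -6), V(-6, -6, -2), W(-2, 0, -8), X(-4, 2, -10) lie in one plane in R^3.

Yes

A normal to the plane through U, V, W is n = UV × UW = (0, 4, 4).
The plane has equation n·P = -32. For X: n·X = -32.
Equal, so X lies in the plane and all four are coplanar.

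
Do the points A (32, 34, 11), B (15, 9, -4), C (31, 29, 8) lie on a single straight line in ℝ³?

No

AB = (-17, -25, -15), AC = (-1, -5, -3).
AB × AC = (0, -36, 60).
The cross product is nonzero, so the points do not lie on one line.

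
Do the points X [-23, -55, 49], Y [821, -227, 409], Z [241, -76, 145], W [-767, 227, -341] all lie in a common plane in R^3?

No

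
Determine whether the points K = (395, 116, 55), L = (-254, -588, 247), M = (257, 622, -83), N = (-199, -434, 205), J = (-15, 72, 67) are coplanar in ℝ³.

Yes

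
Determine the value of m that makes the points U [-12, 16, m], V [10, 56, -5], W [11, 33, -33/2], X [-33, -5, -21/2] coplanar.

-12

The points are coplanar iff UV · (UW × UX) = 0.
Expanding, this is linear in m: (1050)m + (12600) = 0.
So m = -12.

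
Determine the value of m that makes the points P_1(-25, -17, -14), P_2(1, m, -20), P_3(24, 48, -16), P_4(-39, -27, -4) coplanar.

The points are coplanar iff P_1P_2 · (P_1P_3 × P_1P_4) = 0.
Expanding, this is linear in m: (-462)m + (6006) = 0.
So m = 13.

13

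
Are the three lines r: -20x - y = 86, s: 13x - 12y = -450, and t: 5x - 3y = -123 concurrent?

No

Intersecting r and s: solving the 2×2 system gives (x, y) = (-1482/253, 7882/253).
Substitute into t: (5)(-1482/253) + (-3)(7882/253) = -31056/253.
But t requires -123 ≠ -31056/253, so the three lines have no common point.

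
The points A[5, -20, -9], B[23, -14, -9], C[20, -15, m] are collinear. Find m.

-9

Collinearity requires AB × AC = 0; each component is linear in m.
The x-component gives (6)m + (54) = 0, so m = -9.
The remaining components then also vanish.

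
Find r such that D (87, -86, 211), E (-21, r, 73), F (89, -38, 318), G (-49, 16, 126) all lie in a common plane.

-38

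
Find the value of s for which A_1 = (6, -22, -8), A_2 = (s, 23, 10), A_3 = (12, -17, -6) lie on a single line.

Direction A_1A_3 = (6, 5, 2). From the y-coordinate of A_2, the parameter along the line is τ = (23 − (-22))/5 = 9.
Then s = 6 + 9·(6) = 60.

60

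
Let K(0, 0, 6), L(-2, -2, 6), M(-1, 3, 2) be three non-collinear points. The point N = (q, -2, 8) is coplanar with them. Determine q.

The plane through K, L, M has equation 8x − 8y − 8z = -48.
Substituting N: (8)q + (-48) = -48, so q = 0.

0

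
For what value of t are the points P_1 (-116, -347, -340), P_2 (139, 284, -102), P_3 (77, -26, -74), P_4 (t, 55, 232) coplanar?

230

Normal to plane P_1P_2P_3: n = (91448, -21896, -39928); plane equation n·P = 10565464.
Requiring n·P_4 = 10565464: (91448)t + (-10467576) = 10565464.
So t = 230.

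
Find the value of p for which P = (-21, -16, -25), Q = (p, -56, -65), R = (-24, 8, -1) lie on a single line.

-16

Direction PR = (-3, 24, 24). From the y-coordinate of Q, the parameter along the line is τ = (-56 − (-16))/24 = -5/3.
Then p = (-21) + (-5/3)·(-3) = -16.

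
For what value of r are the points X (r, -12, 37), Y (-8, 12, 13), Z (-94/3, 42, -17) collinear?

32/3

Direction YZ = (-70/3, 30, -30). From the y-coordinate of X, the parameter along the line is τ = (-12 − 12)/30 = -4/5.
Then r = (-8) + (-4/5)·(-70/3) = 32/3.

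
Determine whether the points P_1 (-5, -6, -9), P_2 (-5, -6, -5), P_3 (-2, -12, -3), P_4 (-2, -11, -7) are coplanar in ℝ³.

No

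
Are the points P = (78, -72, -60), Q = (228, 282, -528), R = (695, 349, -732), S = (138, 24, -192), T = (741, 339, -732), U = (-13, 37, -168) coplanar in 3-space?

The plane through P, Q, R has normal n = PQ × PR = (-40860, -187956, -155268) and equation n·X = 19661832.
Checking the remaining points: n·S = 19661832, n·T = 19661832, n·U = 19661832.
All equal 19661832, so all 6 points lie in one plane.

Yes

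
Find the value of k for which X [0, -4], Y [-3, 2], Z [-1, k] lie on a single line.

-2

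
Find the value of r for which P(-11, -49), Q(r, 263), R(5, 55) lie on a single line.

37

The three points are collinear iff det[PQ; PR] = 0.
This determinant is linear in r: (104)r + (-3848) = 0, so r = 37.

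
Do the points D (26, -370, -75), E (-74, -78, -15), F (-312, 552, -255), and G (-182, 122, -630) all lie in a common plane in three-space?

A normal to the plane through D, E, F is n = DE × DF = (-107880, -38280, 6496).
The plane has equation n·P = 10871520. For G: n·G = 10871520.
Equal, so G lies in the plane and all four are coplanar.

Yes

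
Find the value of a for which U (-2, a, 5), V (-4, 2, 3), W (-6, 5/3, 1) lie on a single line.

Collinearity requires UV × UW = 0; each component is linear in a.
The x-component gives (2)a + (-14/3) = 0, so a = 7/3.
The remaining components then also vanish.

7/3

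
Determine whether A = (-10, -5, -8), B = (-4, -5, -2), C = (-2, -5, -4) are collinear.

AB = (6, 0, 6), AC = (8, 0, 4).
Comparing components 3 and 1: (6)(8) − (6)(4) = 24 ≠ 0, so AB and AC are not parallel and the points are not collinear.

No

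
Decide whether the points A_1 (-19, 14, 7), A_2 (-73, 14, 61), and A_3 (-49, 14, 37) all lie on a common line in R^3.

Yes

A_1A_2 = (-54, 0, 54), A_1A_3 = (-30, 0, 30).
A_1A_2 × A_1A_3 = (0, 0, 0).
The cross product vanishes, so the three points are collinear.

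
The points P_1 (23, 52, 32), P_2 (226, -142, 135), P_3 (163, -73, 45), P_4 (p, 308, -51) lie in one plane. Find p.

-254

Normal to plane P_1P_2P_3: n = (10353, 11781, 1785); plane equation n·P = 907851.
Requiring n·P_4 = 907851: (10353)p + (3537513) = 907851.
So p = -254.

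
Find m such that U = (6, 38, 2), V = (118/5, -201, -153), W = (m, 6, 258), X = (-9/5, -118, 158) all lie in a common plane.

Normal to plane UVX: n = (-61464, -7683/5, -23049/5); plane equation n·P = -2181972/5.
Requiring n·W = -2181972/5: (-61464)m + (-1198548) = -2181972/5.
So m = -62/5.

-62/5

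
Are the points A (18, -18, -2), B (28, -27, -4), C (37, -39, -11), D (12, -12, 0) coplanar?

Yes

The four points are coplanar iff the 3×3 determinant with rows AB, AC, AD is zero.
Rows: (10, -9, -2), (19, -21, -9), (-6, 6, 2).
Expanding along the first row: (10)(12) − (-9)(-16) + (-2)(-12) = 0.
Zero determinant ⇒ coplanar.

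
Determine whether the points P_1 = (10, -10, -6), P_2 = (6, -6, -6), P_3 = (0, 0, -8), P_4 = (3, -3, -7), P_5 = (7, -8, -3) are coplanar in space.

The plane through P_1, P_2, P_3 has normal n = P_1P_2 × P_1P_3 = (-8, -8, 0) and equation n·P = 0.
Checking the remaining points: n·P_4 = 0, n·P_5 = 8.
Since n·P_5 = 8 ≠ 0, P_5 is off the plane and the points are not all coplanar.

No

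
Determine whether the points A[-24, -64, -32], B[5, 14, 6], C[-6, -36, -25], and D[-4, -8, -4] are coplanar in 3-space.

A normal to the plane through A, B, C is n = AB × AC = (-518, 481, -592).
The plane has equation n·P = 592. For D: n·D = 592.
Equal, so D lies in the plane and all four are coplanar.

Yes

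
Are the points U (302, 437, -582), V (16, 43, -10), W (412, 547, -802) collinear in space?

No

UV = (-286, -394, 572), UW = (110, 110, -220).
UV × UW = (23760, 0, 11880).
The cross product is nonzero, so the points do not lie on one line.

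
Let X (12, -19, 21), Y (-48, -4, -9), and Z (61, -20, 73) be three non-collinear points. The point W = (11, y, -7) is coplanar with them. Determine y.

-30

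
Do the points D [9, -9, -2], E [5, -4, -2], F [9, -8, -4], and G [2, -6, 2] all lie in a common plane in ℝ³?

The four points are coplanar iff the 3×3 determinant with rows DE, DF, DG is zero.
Rows: (-4, 5, 0), (0, 1, -2), (-7, 3, 4).
Expanding along the first row: (-4)(10) − (5)(-14) + (0)(7) = 30.
Nonzero ⇒ not coplanar.

No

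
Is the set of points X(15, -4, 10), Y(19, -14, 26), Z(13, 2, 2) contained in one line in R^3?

No

XY = (4, -10, 16), XZ = (-2, 6, -8).
XY × XZ = (-16, 0, 4).
The cross product is nonzero, so the points do not lie on one line.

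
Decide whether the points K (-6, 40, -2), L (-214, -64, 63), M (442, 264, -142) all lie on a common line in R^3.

KL = (-208, -104, 65), KM = (448, 224, -140).
Each component of KM is -28/13 times the corresponding component of KL, so KM = -28/13·KL and the points are collinear.

Yes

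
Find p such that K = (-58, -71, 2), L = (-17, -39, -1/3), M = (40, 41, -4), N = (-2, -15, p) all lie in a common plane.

The points are coplanar iff KL · (KM × KN) = 0.
Expanding, this is linear in p: (1456)p + (5824/3) = 0.
So p = -4/3.

-4/3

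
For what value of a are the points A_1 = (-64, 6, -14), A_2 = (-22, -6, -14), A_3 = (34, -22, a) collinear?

-14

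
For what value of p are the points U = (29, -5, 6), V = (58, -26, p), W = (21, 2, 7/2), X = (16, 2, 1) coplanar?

Normal to plane UWX: n = (-35/2, -15/2, 35); plane equation n·P = -260.
Requiring n·V = -260: (35)p + (-820) = -260.
So p = 16.

16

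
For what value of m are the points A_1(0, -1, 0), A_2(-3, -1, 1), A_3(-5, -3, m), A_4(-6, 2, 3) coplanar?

1

Normal to plane A_1A_2A_4: n = (-3, 3, -9); plane equation n·P = -3.
Requiring n·A_3 = -3: (-9)m + (6) = -3.
So m = 1.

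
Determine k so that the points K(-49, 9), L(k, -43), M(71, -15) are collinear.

The three points are collinear iff det[KL; KM] = 0.
This determinant is linear in k: (-24)k + (5064) = 0, so k = 211.

211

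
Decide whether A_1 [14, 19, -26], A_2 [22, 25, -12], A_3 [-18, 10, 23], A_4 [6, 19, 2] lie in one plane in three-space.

The four points are coplanar iff the 3×3 determinant with rows A_1A_2, A_1A_3, A_1A_4 is zero.
Rows: (8, 6, 14), (-32, -9, 49), (-8, 0, 28).
Expanding along the first row: (8)(-252) − (6)(-504) + (14)(-72) = 0.
Zero determinant ⇒ coplanar.

Yes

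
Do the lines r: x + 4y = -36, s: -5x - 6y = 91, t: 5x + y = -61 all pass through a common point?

No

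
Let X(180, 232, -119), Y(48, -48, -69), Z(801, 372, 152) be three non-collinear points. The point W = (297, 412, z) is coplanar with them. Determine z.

Coplanarity requires XY · (XZ × XW) = 0.
XY = (-132, -280, 50), XZ = (621, 140, 271); the triple product is linear in z with coefficient 155400 and constant term 20823600.
Setting it to zero: z = -134.

-134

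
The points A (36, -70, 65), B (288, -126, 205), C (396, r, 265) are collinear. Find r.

Collinearity requires AB × AC = 0; each component is linear in r.
The x-component gives (-140)r + (-21000) = 0, so r = -150.
The remaining components then also vanish.

-150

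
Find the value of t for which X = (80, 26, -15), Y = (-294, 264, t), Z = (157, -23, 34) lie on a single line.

Direction XZ = (77, -49, 49). From the x-coordinate of Y, the parameter along the line is τ = (-294 − 80)/77 = -34/7.
Then t = (-15) + (-34/7)·(49) = -253.

-253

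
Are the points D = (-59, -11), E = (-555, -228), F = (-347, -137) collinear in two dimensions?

DE = (-496, -217), DF = (-288, -126).
Twice the signed area of △DEF is (-496)(-126) − (-217)(-288) = 0.
The triangle is degenerate (zero area), so the points are collinear.

Yes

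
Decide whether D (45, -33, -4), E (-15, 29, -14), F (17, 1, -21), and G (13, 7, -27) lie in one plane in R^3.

The four points are coplanar iff the 3×3 determinant with rows DE, DF, DG is zero.
Rows: (-60, 62, -10), (-28, 34, -17), (-32, 40, -23).
Expanding along the first row: (-60)(-102) − (62)(100) + (-10)(-32) = 240.
Nonzero ⇒ not coplanar.

No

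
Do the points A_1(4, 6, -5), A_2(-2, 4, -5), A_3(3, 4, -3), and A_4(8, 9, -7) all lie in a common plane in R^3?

The four points are coplanar iff the 3×3 determinant with rows A_1A_2, A_1A_3, A_1A_4 is zero.
Rows: (-6, -2, 0), (-1, -2, 2), (4, 3, -2).
Expanding along the first row: (-6)(-2) − (-2)(-6) + (0)(5) = 0.
Zero determinant ⇒ coplanar.

Yes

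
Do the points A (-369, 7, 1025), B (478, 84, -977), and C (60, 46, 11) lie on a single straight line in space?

Yes

AB = (847, 77, -2002), AC = (429, 39, -1014).
Each component of AC is 39/77 times the corresponding component of AB, so AC = 39/77·AB and the points are collinear.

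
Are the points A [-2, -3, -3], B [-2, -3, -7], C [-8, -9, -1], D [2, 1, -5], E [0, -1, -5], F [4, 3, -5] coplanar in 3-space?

Yes

The plane through A, B, C has normal n = AB × AC = (-24, 24, 0) and equation n·P = -24.
Checking the remaining points: n·D = -24, n·E = -24, n·F = -24.
All equal -24, so all 6 points lie in one plane.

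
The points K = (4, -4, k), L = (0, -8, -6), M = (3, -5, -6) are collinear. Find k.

Collinearity requires KL × KM = 0; each component is linear in k.
The x-component gives (3)k + (18) = 0, so k = -6.
The remaining components then also vanish.

-6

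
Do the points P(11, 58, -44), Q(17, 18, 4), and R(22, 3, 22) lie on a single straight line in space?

PQ = (6, -40, 48), PR = (11, -55, 66).
PQ × PR = (0, 132, 110).
The cross product is nonzero, so the points do not lie on one line.

No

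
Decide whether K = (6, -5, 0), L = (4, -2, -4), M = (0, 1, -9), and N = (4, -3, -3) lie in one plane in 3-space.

A normal to the plane through K, L, M is n = KL × KM = (-3, 6, 6).
The plane has equation n·P = -48. For N: n·N = -48.
Equal, so N lies in the plane and all four are coplanar.

Yes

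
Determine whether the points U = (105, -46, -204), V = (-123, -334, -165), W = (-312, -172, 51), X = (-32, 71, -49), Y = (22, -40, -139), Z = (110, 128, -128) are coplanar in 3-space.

No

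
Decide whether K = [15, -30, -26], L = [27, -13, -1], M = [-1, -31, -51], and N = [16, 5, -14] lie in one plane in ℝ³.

A normal to the plane through K, L, M is n = KL × KM = (-400, -100, 260).
The plane has equation n·P = -9760. For N: n·N = -10540.
-10540 ≠ -9760, so N is off the plane.

No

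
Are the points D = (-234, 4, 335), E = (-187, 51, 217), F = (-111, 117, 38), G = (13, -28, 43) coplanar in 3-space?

With D as base: DE = (47, 47, -118), DF = (123, 113, -297), DG = (247, -32, -292).
DF × DG = (-42500, -37443, -31847).
DE · (DF × DG) = 625.
Since 625 ≠ 0, the four points are not coplanar.

No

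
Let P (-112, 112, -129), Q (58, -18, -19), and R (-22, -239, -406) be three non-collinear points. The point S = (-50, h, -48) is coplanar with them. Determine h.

99

Coplanarity requires PQ · (PR × PS) = 0.
PQ = (170, -130, 110), PR = (90, -351, -277); the triple product is linear in h with coefficient 56990 and constant term -5642010.
Setting it to zero: h = 99.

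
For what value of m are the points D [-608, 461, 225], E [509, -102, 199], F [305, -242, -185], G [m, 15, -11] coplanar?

2

The points are coplanar iff DE · (DF × DG) = 0.
Expanding, this is linear in m: (212552)m + (-425104) = 0.
So m = 2.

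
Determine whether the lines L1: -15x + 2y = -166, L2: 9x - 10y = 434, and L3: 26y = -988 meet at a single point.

Yes

Intersecting L1 and L2: solving the 2×2 system gives (x, y) = (6, -38).
Substitute into L3: (0)(6) + (26)(-38) = -988.
This equals -988, so (6, -38) lies on all three lines and they are concurrent.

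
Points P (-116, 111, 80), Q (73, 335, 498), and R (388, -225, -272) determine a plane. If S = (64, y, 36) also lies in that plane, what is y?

43

Coplanarity requires PQ · (PR × PS) = 0.
PQ = (189, 224, 418), PR = (504, -336, -352); the triple product is linear in y with coefficient 277200 and constant term -11919600.
Setting it to zero: y = 43.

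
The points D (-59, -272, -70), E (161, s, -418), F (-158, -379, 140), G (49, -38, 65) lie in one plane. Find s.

4

The points are coplanar iff DE · (DF × DG) = 0.
Expanding, this is linear in s: (36045)s + (-144180) = 0.
So s = 4.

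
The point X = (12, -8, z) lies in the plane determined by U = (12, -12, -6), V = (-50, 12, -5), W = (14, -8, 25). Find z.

The plane through U, V, W has equation 740x + 1924y − 296z = -12432.
Substituting X: (-296)z + (-6512) = -12432, so z = 20.

20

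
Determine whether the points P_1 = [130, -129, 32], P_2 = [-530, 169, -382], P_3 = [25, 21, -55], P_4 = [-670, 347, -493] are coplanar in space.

No

With P_1 as base: P_1P_2 = (-660, 298, -414), P_1P_3 = (-105, 150, -87), P_1P_4 = (-800, 476, -525).
P_1P_3 × P_1P_4 = (-37338, 14475, 70020).
P_1P_2 · (P_1P_3 × P_1P_4) = -31650.
Since -31650 ≠ 0, the four points are not coplanar.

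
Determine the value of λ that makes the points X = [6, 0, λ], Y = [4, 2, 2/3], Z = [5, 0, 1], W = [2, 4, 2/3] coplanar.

2/3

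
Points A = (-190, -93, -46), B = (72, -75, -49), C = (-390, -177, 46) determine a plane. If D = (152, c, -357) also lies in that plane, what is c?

Coplanarity requires AB · (AC × AD) = 0.
AB = (262, 18, -3), AC = (-200, -84, 92); the triple product is linear in c with coefficient -23504 and constant term 4019184.
Setting it to zero: c = 171.

171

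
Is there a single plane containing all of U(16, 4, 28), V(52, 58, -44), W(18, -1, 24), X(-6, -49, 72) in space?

With U as base: UV = (36, 54, -72), UW = (2, -5, -4), UX = (-22, -53, 44).
UW × UX = (-432, 0, -216).
UV · (UW × UX) = 0.
The scalar triple product vanishes, so the four points are coplanar.

Yes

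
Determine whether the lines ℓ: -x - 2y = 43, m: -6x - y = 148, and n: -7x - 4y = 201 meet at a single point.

The three lines meet at one point iff the augmented coefficient matrix [aᵢ bᵢ cᵢ] has rank < 3, i.e. its determinant vanishes.
Here the determinant is 0.
It vanishes, so the lines are concurrent at (-23, -10).

Yes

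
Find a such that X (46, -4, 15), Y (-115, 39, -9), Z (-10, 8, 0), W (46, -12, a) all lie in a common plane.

Coplanarity ⇔ det[XY; XZ; XW] = 0.
Expanding, this is linear in a: (476)a + (1428) = 0.
So a = -3.

-3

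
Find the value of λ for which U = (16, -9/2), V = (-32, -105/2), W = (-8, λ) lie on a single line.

-57/2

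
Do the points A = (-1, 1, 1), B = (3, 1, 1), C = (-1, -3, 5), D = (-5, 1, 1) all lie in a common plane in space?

A normal to the plane through A, B, C is n = AB × AC = (0, -16, -16).
The plane has equation n·P = -32. For D: n·D = -32.
Equal, so D lies in the plane and all four are coplanar.

Yes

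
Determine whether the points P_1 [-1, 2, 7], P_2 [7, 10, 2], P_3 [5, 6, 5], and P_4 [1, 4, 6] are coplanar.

No

The four points are coplanar iff the 3×3 determinant with rows P_1P_2, P_1P_3, P_1P_4 is zero.
Rows: (8, 8, -5), (6, 4, -2), (2, 2, -1).
Expanding along the first row: (8)(0) − (8)(-2) + (-5)(4) = -4.
Nonzero ⇒ not coplanar.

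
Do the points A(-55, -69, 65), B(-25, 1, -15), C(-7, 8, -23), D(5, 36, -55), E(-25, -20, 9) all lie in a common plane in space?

Yes

The plane through A, B, C has normal n = AB × AC = (0, -1200, -1050) and equation n·P = 14550.
Checking the remaining points: n·D = 14550, n·E = 14550.
All equal 14550, so all 5 points lie in one plane.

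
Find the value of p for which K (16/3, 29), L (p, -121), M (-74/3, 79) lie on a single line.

286/3

Collinearity: (L − K) must be parallel to (M − K) = (-30, 50).
Cross-multiplying the components: (p − 16/3)·(50) = (-150)·(-30).
Solving gives p = 286/3.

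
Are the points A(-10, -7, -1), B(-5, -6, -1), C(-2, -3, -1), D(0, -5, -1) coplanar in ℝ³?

Yes

With A as base: AB = (5, 1, 0), AC = (8, 4, 0), AD = (10, 2, 0).
AC × AD = (0, 0, -24).
AB · (AC × AD) = 0.
The scalar triple product vanishes, so the four points are coplanar.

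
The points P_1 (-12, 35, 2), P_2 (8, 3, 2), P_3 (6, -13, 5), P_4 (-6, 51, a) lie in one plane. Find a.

Normal to plane P_1P_2P_3: n = (-96, -60, -384); plane equation n·P = -1716.
Requiring n·P_4 = -1716: (-384)a + (-2484) = -1716.
So a = -2.

-2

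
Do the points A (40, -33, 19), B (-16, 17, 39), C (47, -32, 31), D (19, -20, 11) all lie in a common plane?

The four points are coplanar iff the 3×3 determinant with rows AB, AC, AD is zero.
Rows: (-56, 50, 20), (7, 1, 12), (-21, 13, -8).
Expanding along the first row: (-56)(-164) − (50)(196) + (20)(112) = 1624.
Nonzero ⇒ not coplanar.

No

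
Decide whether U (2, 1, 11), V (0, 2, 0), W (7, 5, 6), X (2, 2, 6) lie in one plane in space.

The four points are coplanar iff the 3×3 determinant with rows UV, UW, UX is zero.
Rows: (-2, 1, -11), (5, 4, -5), (0, 1, -5).
Expanding along the first row: (-2)(-15) − (1)(-25) + (-11)(5) = 0.
Zero determinant ⇒ coplanar.

Yes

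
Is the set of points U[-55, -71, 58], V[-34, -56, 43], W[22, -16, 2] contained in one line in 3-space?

No

UV = (21, 15, -15), UW = (77, 55, -56).
Comparing components 2 and 3: (15)(-56) − (-15)(55) = -15 ≠ 0, so UV and UW are not parallel and the points are not collinear.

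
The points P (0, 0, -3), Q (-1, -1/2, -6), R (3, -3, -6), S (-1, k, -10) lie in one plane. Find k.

-2

Coplanarity ⇔ det[PQ; PR; PS] = 0.
Expanding, this is linear in k: (-12)k + (-24) = 0.
So k = -2.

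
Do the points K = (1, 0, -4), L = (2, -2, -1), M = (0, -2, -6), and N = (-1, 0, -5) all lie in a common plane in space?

No

The four points are coplanar iff the 3×3 determinant with rows KL, KM, KN is zero.
Rows: (1, -2, 3), (-1, -2, -2), (-2, 0, -1).
Expanding along the first row: (1)(2) − (-2)(-3) + (3)(-4) = -16.
Nonzero ⇒ not coplanar.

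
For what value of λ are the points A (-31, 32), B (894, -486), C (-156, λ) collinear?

Collinearity: (C − A) must be parallel to (B − A) = (925, -518).
Cross-multiplying the components: (λ − 32)·(925) = (-125)·(-518).
Solving gives λ = 102.

102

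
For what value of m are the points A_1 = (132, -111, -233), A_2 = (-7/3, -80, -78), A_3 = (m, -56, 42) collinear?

-319/3

Direction A_1A_2 = (-403/3, 31, 155). From the y-coordinate of A_3, the parameter along the line is τ = (-56 − (-111))/31 = 55/31.
Then m = 132 + 55/31·(-403/3) = -319/3.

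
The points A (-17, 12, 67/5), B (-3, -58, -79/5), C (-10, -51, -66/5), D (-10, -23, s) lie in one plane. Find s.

-6/5

Normal to plane ABC: n = (112/5, 168, -392); plane equation n·P = -18088/5.
Requiring n·D = -18088/5: (-392)s + (-4088) = -18088/5.
So s = -6/5.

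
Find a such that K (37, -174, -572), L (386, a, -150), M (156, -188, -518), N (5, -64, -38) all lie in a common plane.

-164

Coplanarity ⇔ det[KL; KM; KN] = 0.
Expanding, this is linear in a: (-65274)a + (-10704936) = 0.
So a = -164.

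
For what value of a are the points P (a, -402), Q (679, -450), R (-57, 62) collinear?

610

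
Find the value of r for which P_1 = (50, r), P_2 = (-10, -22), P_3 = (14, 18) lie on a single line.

78

The three points are collinear iff det[P_1P_2; P_1P_3] = 0.
This determinant is linear in r: (24)r + (-1872) = 0, so r = 78.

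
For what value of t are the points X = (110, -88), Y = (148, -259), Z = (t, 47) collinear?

The three points are collinear iff det[XY; XZ] = 0.
This determinant is linear in t: (171)t + (-13680) = 0, so t = 80.

80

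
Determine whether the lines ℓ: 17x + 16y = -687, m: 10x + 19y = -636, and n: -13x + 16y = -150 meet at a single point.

Lines aᵢx + bᵢy = cᵢ with pairwise distinct directions are concurrent exactly when det[aᵢ bᵢ cᵢ] = 0.
Here the determinant is 1221.
Nonzero, so no common point exists.

No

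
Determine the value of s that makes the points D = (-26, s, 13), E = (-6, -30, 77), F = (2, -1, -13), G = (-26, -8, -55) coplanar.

-26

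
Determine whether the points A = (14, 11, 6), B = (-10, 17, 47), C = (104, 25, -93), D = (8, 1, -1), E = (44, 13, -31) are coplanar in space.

Yes

The plane through A, B, C has normal n = AB × AC = (-1168, 1314, -876) and equation n·P = -7154.
Checking the remaining points: n·D = -7154, n·E = -7154.
All equal -7154, so all 5 points lie in one plane.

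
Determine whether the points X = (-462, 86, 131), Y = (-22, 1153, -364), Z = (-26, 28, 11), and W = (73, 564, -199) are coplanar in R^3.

No

A normal to the plane through X, Y, Z is n = XY × XZ = (-156750, -163020, -490732).
The plane has equation n·P = -5887112. For W: n·W = -5730362.
-5730362 ≠ -5887112, so W is off the plane.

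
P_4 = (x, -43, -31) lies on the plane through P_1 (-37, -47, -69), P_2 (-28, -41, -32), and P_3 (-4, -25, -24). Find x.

A normal to the plane is n = P_1P_2 × P_1P_3 = (-544, 816, 0).
P_4 lies in the plane iff n · P_1P_4 = 0.
This gives (-544)x + (-16864) = 0, so x = -31.

-31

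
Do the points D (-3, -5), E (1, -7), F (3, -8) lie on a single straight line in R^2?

Yes

DE = (4, -2), DF = (6, -3).
det[DE; DF] = (4)(-3) − (-2)(6) = 0.
The determinant is zero, so the points are collinear.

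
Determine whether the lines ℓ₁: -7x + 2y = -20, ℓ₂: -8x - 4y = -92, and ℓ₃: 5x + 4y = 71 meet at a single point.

No

Intersecting ℓ₁ and ℓ₂: solving the 2×2 system gives (x, y) = (6, 11).
Substitute into ℓ₃: (5)(6) + (4)(11) = 74.
But ℓ₃ requires 71 ≠ 74, so the three lines have no common point.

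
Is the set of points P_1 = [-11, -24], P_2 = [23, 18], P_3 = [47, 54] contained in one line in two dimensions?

No

P_1P_2 = (34, 42), P_1P_3 = (58, 78).
Twice the signed area of △P_1P_2P_3 is (34)(78) − (42)(58) = 216.
The area is nonzero, so the three points are not collinear.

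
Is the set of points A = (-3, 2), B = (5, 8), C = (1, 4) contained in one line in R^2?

AB = (8, 6), AC = (4, 2).
Twice the signed area of △ABC is (8)(2) − (6)(4) = -8.
The area is nonzero, so the three points are not collinear.

No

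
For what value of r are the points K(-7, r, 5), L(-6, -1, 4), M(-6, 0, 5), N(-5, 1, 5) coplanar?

Coplanarity ⇔ det[KL; KM; KN] = 0.
Expanding, this is linear in r: (-1)r + (-1) = 0.
So r = -1.

-1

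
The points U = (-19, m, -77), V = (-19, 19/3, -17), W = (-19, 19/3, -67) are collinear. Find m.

19/3

Direction VW = (0, 0, -50). From the z-coordinate of U, the parameter along the line is τ = (-77 − (-17))/(-50) = 6/5.
Then m = 19/3 + 6/5·(0) = 19/3.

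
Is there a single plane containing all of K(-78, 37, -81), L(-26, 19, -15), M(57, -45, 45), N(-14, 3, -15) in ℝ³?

Yes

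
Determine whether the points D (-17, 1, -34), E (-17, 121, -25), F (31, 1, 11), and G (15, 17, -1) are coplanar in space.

With D as base: DE = (0, 120, 9), DF = (48, 0, 45), DG = (32, 16, 33).
DF × DG = (-720, -144, 768).
DE · (DF × DG) = -10368.
Since -10368 ≠ 0, the four points are not coplanar.

No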